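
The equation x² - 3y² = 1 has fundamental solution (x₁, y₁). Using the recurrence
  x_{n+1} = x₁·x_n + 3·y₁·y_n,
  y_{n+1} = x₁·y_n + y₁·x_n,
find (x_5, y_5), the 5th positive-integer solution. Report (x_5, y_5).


Step 1: Find the fundamental solution (x₁, y₁) of x² - 3y² = 1.
  Expand √3 as a continued fraction. a₀ = ⌊√3⌋ = 1; iterate m_{k+1} = d_k·a_k − m_k, d_{k+1} = (3 − m_{k+1}²)/d_k, a_{k+1} = ⌊(a₀ + m_{k+1})/d_{k+1}⌋ (starting m₀ = 0, d₀ = 1), with convergents p_k = a_k·p_{k-1} + p_{k-2}, q_k = a_k·q_{k-1} + q_{k-2} (p₋₁ = 1, q₋₁ = 0):
  k = 0: a₀ = 1; p₀/q₀ = 1/1; p₀² − 3·q₀² = 1 − 3 = -2.
  k = 1: m = 1, d = 2, a = ⌊(1 + 1)/2⌋ = 1; p/q = (1·1 + 1)/(1·1 + 0) = 2/1; p² − 3·q² = 4 − 3 = 1.
  The first convergent with p² − 3·q² = 1 gives the fundamental solution (x₁, y₁) = (2, 1).
Step 2: Apply the recurrence (x_{n+1}, y_{n+1}) = (x₁x_n + 3y₁y_n, x₁y_n + y₁x_n) repeatedly.
  From (x_1, y_1) = (2, 1): x_2 = 2·2 + 3·1·1 = 7; y_2 = 2·1 + 1·2 = 4.
  From (x_2, y_2) = (7, 4): x_3 = 2·7 + 3·1·4 = 26; y_3 = 2·4 + 1·7 = 15.
  From (x_3, y_3) = (26, 15): x_4 = 2·26 + 3·1·15 = 97; y_4 = 2·15 + 1·26 = 56.
  From (x_4, y_4) = (97, 56): x_5 = 2·97 + 3·1·56 = 362; y_5 = 2·56 + 1·97 = 209.
Step 3: Verify x_5² - 3·y_5² = 131044 - 131043 = 1 (should be 1). ✓

(x_1, y_1) = (2, 1); (x_5, y_5) = (362, 209).


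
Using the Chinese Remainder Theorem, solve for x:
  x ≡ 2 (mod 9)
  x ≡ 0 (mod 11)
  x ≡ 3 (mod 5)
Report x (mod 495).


Moduli 9, 11, 5 are pairwise coprime; by CRT there is a unique solution modulo M = 9 · 11 · 5 = 495.
Solve pairwise, accumulating the modulus:
  Start with x ≡ 2 (mod 9).
  Combine with x ≡ 0 (mod 11): since gcd(9, 11) = 1, we get a unique residue mod 99.
    Write x = 2 + 9·t and substitute into x ≡ 0 (mod 11): 9·t ≡ 0 − 2 = -2 (mod 11).
    Reduce coefficients mod 11: 9·t ≡ 9 (mod 11).
    The inverse of 9 mod 11 is 5 (since 9·5 = 45 = 4·11 + 1), so t ≡ 5·9 = 45 ≡ 1 (mod 11).
    Then x = 2 + 9·1 = 11, valid modulo lcm(9, 11) = 99: x ≡ 11 (mod 99).
  Combine with x ≡ 3 (mod 5): since gcd(99, 5) = 1, we get a unique residue mod 495.
    Write x = 11 + 99·t and substitute into x ≡ 3 (mod 5): 99·t ≡ 3 − 11 = -8 (mod 5).
    Reduce coefficients mod 5: 4·t ≡ 2 (mod 5).
    The inverse of 4 mod 5 is 4 (since 4·4 = 16 = 3·5 + 1), so t ≡ 4·2 = 8 ≡ 3 (mod 5).
    Then x = 11 + 99·3 = 308, valid modulo lcm(99, 5) = 495: x ≡ 308 (mod 495).
Verify: 308 mod 9 = 2 ✓, 308 mod 11 = 0 ✓, 308 mod 5 = 3 ✓.

x ≡ 308 (mod 495).


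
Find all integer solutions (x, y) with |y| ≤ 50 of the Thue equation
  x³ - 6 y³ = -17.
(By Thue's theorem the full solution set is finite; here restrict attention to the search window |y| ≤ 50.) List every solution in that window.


The equation is x³ - 6y³ = -17. For fixed y, x³ = 6·y³ − 17, so a solution requires the RHS to be a perfect cube.
Strategy: iterate y from -50 to 50, compute RHS = 6·y³ − 17, and check whether it is a (positive or negative) perfect cube.
Check small values of y:
  y = 0: RHS = -17 is not a perfect cube.
  y = 1: RHS = -11 is not a perfect cube.
  y = -1: RHS = -23 is not a perfect cube.
  y = 2: RHS = 31 is not a perfect cube.
  y = -2: RHS = -65 is not a perfect cube.
  y = 3: RHS = 145 is not a perfect cube.
  y = -3: RHS = -179 is not a perfect cube.
Continuing the search up to |y| = 50 finds no solutions either.
No (x, y) in the scanned range satisfies the equation.

No integer solutions with |y| ≤ 50.


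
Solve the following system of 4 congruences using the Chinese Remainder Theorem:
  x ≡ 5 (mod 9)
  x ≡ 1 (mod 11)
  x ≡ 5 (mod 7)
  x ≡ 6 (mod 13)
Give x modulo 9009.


Product of moduli M = 9 · 11 · 7 · 13 = 9009.
Merge one congruence at a time:
  Start: x ≡ 5 (mod 9).
  Combine with x ≡ 1 (mod 11); new modulus lcm = 99.
    Write x = 5 + 9·t and substitute into x ≡ 1 (mod 11): 9·t ≡ 1 − 5 = -4 (mod 11).
    Reduce coefficients mod 11: 9·t ≡ 7 (mod 11).
    The inverse of 9 mod 11 is 5 (since 9·5 = 45 = 4·11 + 1), so t ≡ 5·7 = 35 ≡ 2 (mod 11).
    Then x = 5 + 9·2 = 23, valid modulo lcm(9, 11) = 99: x ≡ 23 (mod 99).
  Combine with x ≡ 5 (mod 7); new modulus lcm = 693.
    Write x = 23 + 99·t and substitute into x ≡ 5 (mod 7): 99·t ≡ 5 − 23 = -18 (mod 7).
    Reduce coefficients mod 7: 1·t ≡ 3 (mod 7).
    So t ≡ 3 (mod 7).
    Then x = 23 + 99·3 = 320, valid modulo lcm(99, 7) = 693: x ≡ 320 (mod 693).
  Combine with x ≡ 6 (mod 13); new modulus lcm = 9009.
    Write x = 320 + 693·t and substitute into x ≡ 6 (mod 13): 693·t ≡ 6 − 320 = -314 (mod 13).
    Reduce coefficients mod 13: 4·t ≡ 11 (mod 13).
    The inverse of 4 mod 13 is 10 (since 4·10 = 40 = 3·13 + 1), so t ≡ 10·11 = 110 ≡ 6 (mod 13).
    Then x = 320 + 693·6 = 4478, valid modulo lcm(693, 13) = 9009: x ≡ 4478 (mod 9009).
Verify against each original: 4478 mod 9 = 5, 4478 mod 11 = 1, 4478 mod 7 = 5, 4478 mod 13 = 6.

x ≡ 4478 (mod 9009).


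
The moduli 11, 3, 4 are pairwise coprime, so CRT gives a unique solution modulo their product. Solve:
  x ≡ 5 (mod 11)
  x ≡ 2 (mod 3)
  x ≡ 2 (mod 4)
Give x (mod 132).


Moduli 11, 3, 4 are pairwise coprime; by CRT there is a unique solution modulo M = 11 · 3 · 4 = 132.
Solve pairwise, accumulating the modulus:
  Start with x ≡ 5 (mod 11).
  Combine with x ≡ 2 (mod 3): since gcd(11, 3) = 1, we get a unique residue mod 33.
    Write x = 5 + 11·t and substitute into x ≡ 2 (mod 3): 11·t ≡ 2 − 5 = -3 (mod 3).
    Reduce coefficients mod 3: 2·t ≡ 0 (mod 3).
    The inverse of 2 mod 3 is 2 (since 2·2 = 4 = 1·3 + 1), so t ≡ 2·0 = 0 ≡ 0 (mod 3).
    Then x = 5 + 11·0 = 5, valid modulo lcm(11, 3) = 33: x ≡ 5 (mod 33).
  Combine with x ≡ 2 (mod 4): since gcd(33, 4) = 1, we get a unique residue mod 132.
    Write x = 5 + 33·t and substitute into x ≡ 2 (mod 4): 33·t ≡ 2 − 5 = -3 (mod 4).
    Reduce coefficients mod 4: 1·t ≡ 1 (mod 4).
    So t ≡ 1 (mod 4).
    Then x = 5 + 33·1 = 38, valid modulo lcm(33, 4) = 132: x ≡ 38 (mod 132).
Verify: 38 mod 11 = 5 ✓, 38 mod 3 = 2 ✓, 38 mod 4 = 2 ✓.

x ≡ 38 (mod 132).


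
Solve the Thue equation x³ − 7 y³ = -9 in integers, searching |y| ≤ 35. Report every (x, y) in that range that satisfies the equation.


The equation is x³ - 7y³ = -9. For fixed y, x³ = 7·y³ − 9, so a solution requires the RHS to be a perfect cube.
Strategy: iterate y from -35 to 35, compute RHS = 7·y³ − 9, and check whether it is a (positive or negative) perfect cube.
Check small values of y:
  y = 0: RHS = -9 is not a perfect cube.
  y = 1: RHS = -2 is not a perfect cube.
  y = -1: RHS = -16 is not a perfect cube.
  y = 2: RHS = 47 is not a perfect cube.
  y = -2: RHS = -65 is not a perfect cube.
  y = 3: RHS = 180 is not a perfect cube.
  y = -3: RHS = -198 is not a perfect cube.
Continuing the search up to |y| = 35 finds no solutions either.
No (x, y) in the scanned range satisfies the equation.

No integer solutions with |y| ≤ 35.


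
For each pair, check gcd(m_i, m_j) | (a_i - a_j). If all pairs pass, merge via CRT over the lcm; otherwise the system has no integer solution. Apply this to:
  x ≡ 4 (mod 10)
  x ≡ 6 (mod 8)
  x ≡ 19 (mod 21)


Moduli 10, 8, 21 are not pairwise coprime, so CRT works modulo lcm(m_i) when all pairwise compatibility conditions hold.
Pairwise compatibility: gcd(m_i, m_j) must divide a_i - a_j for every pair.
Merge one congruence at a time:
  Start: x ≡ 4 (mod 10).
  Combine with x ≡ 6 (mod 8): gcd(10, 8) = 2; 6 - 4 = 2, which IS divisible by 2, so compatible.
    Write x = 4 + 10·t and substitute into x ≡ 6 (mod 8): 10·t ≡ 6 − 4 = 2 (mod 8).
    Divide the congruence (and modulus) by g = 2: 5·t ≡ 1 (mod 4).
    Reduce coefficients mod 4: 1·t ≡ 1 (mod 4).
    So t ≡ 1 (mod 4).
    Then x = 4 + 10·1 = 14, valid modulo lcm(10, 8) = 40: x ≡ 14 (mod 40).
  Combine with x ≡ 19 (mod 21): gcd(40, 21) = 1; 19 - 14 = 5, which IS divisible by 1, so compatible.
    Write x = 14 + 40·t and substitute into x ≡ 19 (mod 21): 40·t ≡ 19 − 14 = 5 (mod 21).
    Reduce coefficients mod 21: 19·t ≡ 5 (mod 21).
    The inverse of 19 mod 21 is 10 (since 19·10 = 190 = 9·21 + 1), so t ≡ 10·5 = 50 ≡ 8 (mod 21).
    Then x = 14 + 40·8 = 334, valid modulo lcm(40, 21) = 840: x ≡ 334 (mod 840).
Verify: 334 mod 10 = 4, 334 mod 8 = 6, 334 mod 21 = 19.

x ≡ 334 (mod 840).


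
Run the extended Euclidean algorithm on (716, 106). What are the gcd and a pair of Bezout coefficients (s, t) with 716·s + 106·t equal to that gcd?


Euclidean algorithm on (716, 106) — divide until remainder is 0:
  716 = 6 · 106 + 80
  106 = 1 · 80 + 26
  80 = 3 · 26 + 2
  26 = 13 · 2 + 0
gcd(716, 106) = 2.
Track Bezout coefficients alongside the remainders: start with r₀ = 716 = a·1 + b·0 (s = 1, t = 0) and r₁ = 106 = a·0 + b·1 (s = 0, t = 1); each new remainder r_{k+1} = r_{k-1} − q_k·r_k inherits s_{k+1} = s_{k-1} − q_k·s_k, t_{k+1} = t_{k-1} − q_k·t_k, so r_k = a·s_k + b·t_k at every step:
  q = 6: r = 80, s = 1 − 6·0 = 1, t = 0 − 6·1 = -6  (check: 716·1 + 106·(-6) = 80)
  q = 1: r = 26, s = 0 − 1·1 = -1, t = 1 − 1·(-6) = 7  (check: 716·(-1) + 106·7 = 26)
  q = 3: r = 2, s = 1 − 3·(-1) = 4, t = -6 − 3·7 = -27  (check: 716·4 + 106·(-27) = 2)
The row with r = 2 (the gcd) gives the Bezout coefficients s = 4, t = -27.
Result: 716 · (4) + 106 · (-27) = 2.

gcd(716, 106) = 2; s = 4, t = -27 (check: 716·4 + 106·(-27) = 2).


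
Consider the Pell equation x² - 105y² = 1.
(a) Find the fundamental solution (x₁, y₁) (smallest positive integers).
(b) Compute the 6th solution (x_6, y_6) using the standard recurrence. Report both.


Step 1: Find the fundamental solution (x₁, y₁) of x² - 105y² = 1.
  Expand √105 as a continued fraction. a₀ = ⌊√105⌋ = 10; iterate m_{k+1} = d_k·a_k − m_k, d_{k+1} = (105 − m_{k+1}²)/d_k, a_{k+1} = ⌊(a₀ + m_{k+1})/d_{k+1}⌋ (starting m₀ = 0, d₀ = 1), with convergents p_k = a_k·p_{k-1} + p_{k-2}, q_k = a_k·q_{k-1} + q_{k-2} (p₋₁ = 1, q₋₁ = 0):
  k = 0: a₀ = 10; p₀/q₀ = 10/1; p₀² − 105·q₀² = 100 − 105 = -5.
  k = 1: m = 10, d = 5, a = ⌊(10 + 10)/5⌋ = 4; p/q = (4·10 + 1)/(4·1 + 0) = 41/4; p² − 105·q² = 1681 − 1680 = 1.
  The first convergent with p² − 105·q² = 1 gives the fundamental solution (x₁, y₁) = (41, 4).
Step 2: Apply the recurrence (x_{n+1}, y_{n+1}) = (x₁x_n + 105y₁y_n, x₁y_n + y₁x_n) repeatedly.
  From (x_1, y_1) = (41, 4): x_2 = 41·41 + 105·4·4 = 3361; y_2 = 41·4 + 4·41 = 328.
  From (x_2, y_2) = (3361, 328): x_3 = 41·3361 + 105·4·328 = 275561; y_3 = 41·328 + 4·3361 = 26892.
  From (x_3, y_3) = (275561, 26892): x_4 = 41·275561 + 105·4·26892 = 22592641; y_4 = 41·26892 + 4·275561 = 2204816.
  From (x_4, y_4) = (22592641, 2204816): x_5 = 41·22592641 + 105·4·2204816 = 1852321001; y_5 = 41·2204816 + 4·22592641 = 180768020.
  From (x_5, y_5) = (1852321001, 180768020): x_6 = 41·1852321001 + 105·4·180768020 = 151867729441; y_6 = 41·180768020 + 4·1852321001 = 14820772824.
Step 3: Verify x_6² - 105·y_6² = 23063807245564778172481 - 23063807245564778172480 = 1 (should be 1). ✓

(x_1, y_1) = (41, 4); (x_6, y_6) = (151867729441, 14820772824).


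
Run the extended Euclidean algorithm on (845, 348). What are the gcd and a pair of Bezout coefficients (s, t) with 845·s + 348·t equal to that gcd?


Euclidean algorithm on (845, 348) — divide until remainder is 0:
  845 = 2 · 348 + 149
  348 = 2 · 149 + 50
  149 = 2 · 50 + 49
  50 = 1 · 49 + 1
  49 = 49 · 1 + 0
gcd(845, 348) = 1.
Track Bezout coefficients alongside the remainders: start with r₀ = 845 = a·1 + b·0 (s = 1, t = 0) and r₁ = 348 = a·0 + b·1 (s = 0, t = 1); each new remainder r_{k+1} = r_{k-1} − q_k·r_k inherits s_{k+1} = s_{k-1} − q_k·s_k, t_{k+1} = t_{k-1} − q_k·t_k, so r_k = a·s_k + b·t_k at every step:
  q = 2: r = 149, s = 1 − 2·0 = 1, t = 0 − 2·1 = -2  (check: 845·1 + 348·(-2) = 149)
  q = 2: r = 50, s = 0 − 2·1 = -2, t = 1 − 2·(-2) = 5  (check: 845·(-2) + 348·5 = 50)
  q = 2: r = 49, s = 1 − 2·(-2) = 5, t = -2 − 2·5 = -12  (check: 845·5 + 348·(-12) = 49)
  q = 1: r = 1, s = -2 − 1·5 = -7, t = 5 − 1·(-12) = 17  (check: 845·(-7) + 348·17 = 1)
The row with r = 1 (the gcd) gives the Bezout coefficients s = -7, t = 17.
Result: 845 · (-7) + 348 · (17) = 1.

gcd(845, 348) = 1; s = -7, t = 17 (check: 845·(-7) + 348·17 = 1).


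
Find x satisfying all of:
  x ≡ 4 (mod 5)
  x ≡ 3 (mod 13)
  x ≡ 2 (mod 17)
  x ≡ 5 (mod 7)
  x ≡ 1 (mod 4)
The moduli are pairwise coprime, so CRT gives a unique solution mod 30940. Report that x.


Product of moduli M = 5 · 13 · 17 · 7 · 4 = 30940.
Merge one congruence at a time:
  Start: x ≡ 4 (mod 5).
  Combine with x ≡ 3 (mod 13); new modulus lcm = 65.
    Write x = 4 + 5·t and substitute into x ≡ 3 (mod 13): 5·t ≡ 3 − 4 = -1 (mod 13).
    Reduce coefficients mod 13: 5·t ≡ 12 (mod 13).
    The inverse of 5 mod 13 is 8 (since 5·8 = 40 = 3·13 + 1), so t ≡ 8·12 = 96 ≡ 5 (mod 13).
    Then x = 4 + 5·5 = 29, valid modulo lcm(5, 13) = 65: x ≡ 29 (mod 65).
  Combine with x ≡ 2 (mod 17); new modulus lcm = 1105.
    Write x = 29 + 65·t and substitute into x ≡ 2 (mod 17): 65·t ≡ 2 − 29 = -27 (mod 17).
    Reduce coefficients mod 17: 14·t ≡ 7 (mod 17).
    The inverse of 14 mod 17 is 11 (since 14·11 = 154 = 9·17 + 1), so t ≡ 11·7 = 77 ≡ 9 (mod 17).
    Then x = 29 + 65·9 = 614, valid modulo lcm(65, 17) = 1105: x ≡ 614 (mod 1105).
  Combine with x ≡ 5 (mod 7); new modulus lcm = 7735.
    Write x = 614 + 1105·t and substitute into x ≡ 5 (mod 7): 1105·t ≡ 5 − 614 = -609 (mod 7).
    Reduce coefficients mod 7: 6·t ≡ 0 (mod 7).
    The inverse of 6 mod 7 is 6 (since 6·6 = 36 = 5·7 + 1), so t ≡ 6·0 = 0 ≡ 0 (mod 7).
    Then x = 614 + 1105·0 = 614, valid modulo lcm(1105, 7) = 7735: x ≡ 614 (mod 7735).
  Combine with x ≡ 1 (mod 4); new modulus lcm = 30940.
    Write x = 614 + 7735·t and substitute into x ≡ 1 (mod 4): 7735·t ≡ 1 − 614 = -613 (mod 4).
    Reduce coefficients mod 4: 3·t ≡ 3 (mod 4).
    The inverse of 3 mod 4 is 3 (since 3·3 = 9 = 2·4 + 1), so t ≡ 3·3 = 9 ≡ 1 (mod 4).
    Then x = 614 + 7735·1 = 8349, valid modulo lcm(7735, 4) = 30940: x ≡ 8349 (mod 30940).
Verify against each original: 8349 mod 5 = 4, 8349 mod 13 = 3, 8349 mod 17 = 2, 8349 mod 7 = 5, 8349 mod 4 = 1.

x ≡ 8349 (mod 30940).


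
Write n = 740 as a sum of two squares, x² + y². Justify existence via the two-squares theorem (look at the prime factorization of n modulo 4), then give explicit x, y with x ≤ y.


Step 1: Factor n = 740 = 2^2 · 5 · 37.
Step 2: Check the mod-4 condition on each prime factor: 2 = 2 (special); 5 ≡ 1 (mod 4), exponent 1; 37 ≡ 1 (mod 4), exponent 1.
All primes ≡ 3 (mod 4) appear to even exponent (or don't appear), so by the two-squares theorem n IS expressible as a sum of two squares.
Step 3: Build a representation. Group n = k² · m with k = 2 and m = 5 · 37 = 185 (a product of primes ≡ 1 (mod 4)); a representation of m scales to one of n via (k·x)² + (k·y)² = k²(x² + y²). Each prime p ≡ 1 (mod 4) is itself a sum of two squares; find a² by testing p − a² for a perfect square:
  5: 5 − 1² = 4 = 2² ⇒ 5 = 1² + 2².
  37: 37 − 1² = 36 = 6² ⇒ 37 = 1² + 6².
  Combine using the Brahmagupta–Fibonacci identity (a² + b²)(c² + d²) = (ac − bd)² + (ad + bc)² = (ac + bd)² + (ad − bc)²:
  5 · 37 = 185: from (1² + 2²)(1² + 6²), take (1·1 − 2·6, 1·6 + 2·1) = (1 − 12, 6 + 2) = (-11, 8); dropping signs (only squares matter) gives (11, 8); check 11² + 8² = 121 + 64 = 185 ✓.
  Scale by k = 2: (2·11, 2·8) = (22, 16).
Step 4: Order so x ≤ y and verify: 16² + 22² = 256 + 484 = 740 = n. ✓

n = 740 = 16² + 22² (one valid representation with x ≤ y).


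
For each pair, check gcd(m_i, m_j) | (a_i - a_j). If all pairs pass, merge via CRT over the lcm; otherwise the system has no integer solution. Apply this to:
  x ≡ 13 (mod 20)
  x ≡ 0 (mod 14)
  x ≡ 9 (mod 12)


Moduli 20, 14, 12 are not pairwise coprime, so CRT works modulo lcm(m_i) when all pairwise compatibility conditions hold.
Pairwise compatibility: gcd(m_i, m_j) must divide a_i - a_j for every pair.
Merge one congruence at a time:
  Start: x ≡ 13 (mod 20).
  Combine with x ≡ 0 (mod 14): gcd(20, 14) = 2, and 0 - 13 = -13 is NOT divisible by 2.
    ⇒ system is inconsistent (no integer solution).

No solution (the system is inconsistent).


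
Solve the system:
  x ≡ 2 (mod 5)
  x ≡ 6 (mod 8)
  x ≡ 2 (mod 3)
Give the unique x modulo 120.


Moduli 5, 8, 3 are pairwise coprime; by CRT there is a unique solution modulo M = 5 · 8 · 3 = 120.
Solve pairwise, accumulating the modulus:
  Start with x ≡ 2 (mod 5).
  Combine with x ≡ 6 (mod 8): since gcd(5, 8) = 1, we get a unique residue mod 40.
    Write x = 2 + 5·t and substitute into x ≡ 6 (mod 8): 5·t ≡ 6 − 2 = 4 (mod 8).
    The inverse of 5 mod 8 is 5 (since 5·5 = 25 = 3·8 + 1), so t ≡ 5·4 = 20 ≡ 4 (mod 8).
    Then x = 2 + 5·4 = 22, valid modulo lcm(5, 8) = 40: x ≡ 22 (mod 40).
  Combine with x ≡ 2 (mod 3): since gcd(40, 3) = 1, we get a unique residue mod 120.
    Write x = 22 + 40·t and substitute into x ≡ 2 (mod 3): 40·t ≡ 2 − 22 = -20 (mod 3).
    Reduce coefficients mod 3: 1·t ≡ 1 (mod 3).
    So t ≡ 1 (mod 3).
    Then x = 22 + 40·1 = 62, valid modulo lcm(40, 3) = 120: x ≡ 62 (mod 120).
Verify: 62 mod 5 = 2 ✓, 62 mod 8 = 6 ✓, 62 mod 3 = 2 ✓.

x ≡ 62 (mod 120).


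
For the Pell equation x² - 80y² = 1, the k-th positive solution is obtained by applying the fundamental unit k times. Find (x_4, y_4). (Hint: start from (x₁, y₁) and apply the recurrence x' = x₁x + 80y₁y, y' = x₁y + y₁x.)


Step 1: Find the fundamental solution (x₁, y₁) of x² - 80y² = 1.
  Expand √80 as a continued fraction. a₀ = ⌊√80⌋ = 8; iterate m_{k+1} = d_k·a_k − m_k, d_{k+1} = (80 − m_{k+1}²)/d_k, a_{k+1} = ⌊(a₀ + m_{k+1})/d_{k+1}⌋ (starting m₀ = 0, d₀ = 1), with convergents p_k = a_k·p_{k-1} + p_{k-2}, q_k = a_k·q_{k-1} + q_{k-2} (p₋₁ = 1, q₋₁ = 0):
  k = 0: a₀ = 8; p₀/q₀ = 8/1; p₀² − 80·q₀² = 64 − 80 = -16.
  k = 1: m = 8, d = 16, a = ⌊(8 + 8)/16⌋ = 1; p/q = (1·8 + 1)/(1·1 + 0) = 9/1; p² − 80·q² = 81 − 80 = 1.
  The first convergent with p² − 80·q² = 1 gives the fundamental solution (x₁, y₁) = (9, 1).
Step 2: Apply the recurrence (x_{n+1}, y_{n+1}) = (x₁x_n + 80y₁y_n, x₁y_n + y₁x_n) repeatedly.
  From (x_1, y_1) = (9, 1): x_2 = 9·9 + 80·1·1 = 161; y_2 = 9·1 + 1·9 = 18.
  From (x_2, y_2) = (161, 18): x_3 = 9·161 + 80·1·18 = 2889; y_3 = 9·18 + 1·161 = 323.
  From (x_3, y_3) = (2889, 323): x_4 = 9·2889 + 80·1·323 = 51841; y_4 = 9·323 + 1·2889 = 5796.
Step 3: Verify x_4² - 80·y_4² = 2687489281 - 2687489280 = 1 (should be 1). ✓

(x_1, y_1) = (9, 1); (x_4, y_4) = (51841, 5796).


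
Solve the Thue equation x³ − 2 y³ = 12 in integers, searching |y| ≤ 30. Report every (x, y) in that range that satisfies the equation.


The equation is x³ - 2y³ = 12. For fixed y, x³ = 2·y³ + 12, so a solution requires the RHS to be a perfect cube.
Strategy: iterate y from -30 to 30, compute RHS = 2·y³ + 12, and check whether it is a (positive or negative) perfect cube.
Check small values of y:
  y = 0: RHS = 12 is not a perfect cube.
  y = 1: RHS = 14 is not a perfect cube.
  y = -1: RHS = 10 is not a perfect cube.
  y = 2: RHS = 28 is not a perfect cube.
  y = -2: RHS = -4 is not a perfect cube.
  y = 3: RHS = 66 is not a perfect cube.
  y = -3: RHS = -42 is not a perfect cube.
Continuing the search up to |y| = 30 finds no solutions either.
No (x, y) in the scanned range satisfies the equation.

No integer solutions with |y| ≤ 30.


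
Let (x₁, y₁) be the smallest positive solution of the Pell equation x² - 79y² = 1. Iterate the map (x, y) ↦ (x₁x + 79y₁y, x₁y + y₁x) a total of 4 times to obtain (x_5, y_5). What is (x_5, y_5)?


Step 1: Find the fundamental solution (x₁, y₁) of x² - 79y² = 1.
  Expand √79 as a continued fraction. a₀ = ⌊√79⌋ = 8; iterate m_{k+1} = d_k·a_k − m_k, d_{k+1} = (79 − m_{k+1}²)/d_k, a_{k+1} = ⌊(a₀ + m_{k+1})/d_{k+1}⌋ (starting m₀ = 0, d₀ = 1), with convergents p_k = a_k·p_{k-1} + p_{k-2}, q_k = a_k·q_{k-1} + q_{k-2} (p₋₁ = 1, q₋₁ = 0):
  k = 0: a₀ = 8; p₀/q₀ = 8/1; p₀² − 79·q₀² = 64 − 79 = -15.
  k = 1: m = 8, d = 15, a = ⌊(8 + 8)/15⌋ = 1; p/q = (1·8 + 1)/(1·1 + 0) = 9/1; p² − 79·q² = 81 − 79 = 2.
  k = 2: m = 7, d = 2, a = ⌊(8 + 7)/2⌋ = 7; p/q = (7·9 + 8)/(7·1 + 1) = 71/8; p² − 79·q² = 5041 − 5056 = -15.
  k = 3: m = 7, d = 15, a = ⌊(8 + 7)/15⌋ = 1; p/q = (1·71 + 9)/(1·8 + 1) = 80/9; p² − 79·q² = 6400 − 6399 = 1.
  The first convergent with p² − 79·q² = 1 gives the fundamental solution (x₁, y₁) = (80, 9).
Step 2: Apply the recurrence (x_{n+1}, y_{n+1}) = (x₁x_n + 79y₁y_n, x₁y_n + y₁x_n) repeatedly.
  From (x_1, y_1) = (80, 9): x_2 = 80·80 + 79·9·9 = 12799; y_2 = 80·9 + 9·80 = 1440.
  From (x_2, y_2) = (12799, 1440): x_3 = 80·12799 + 79·9·1440 = 2047760; y_3 = 80·1440 + 9·12799 = 230391.
  From (x_3, y_3) = (2047760, 230391): x_4 = 80·2047760 + 79·9·230391 = 327628801; y_4 = 80·230391 + 9·2047760 = 36861120.
  From (x_4, y_4) = (327628801, 36861120): x_5 = 80·327628801 + 79·9·36861120 = 52418560400; y_5 = 80·36861120 + 9·327628801 = 5897548809.
Step 3: Verify x_5² - 79·y_5² = 2747705474408448160000 - 2747705474408448159999 = 1 (should be 1). ✓

(x_1, y_1) = (80, 9); (x_5, y_5) = (52418560400, 5897548809).


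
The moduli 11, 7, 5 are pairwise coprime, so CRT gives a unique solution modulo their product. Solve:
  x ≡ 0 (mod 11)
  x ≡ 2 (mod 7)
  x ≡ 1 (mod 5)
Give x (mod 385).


Moduli 11, 7, 5 are pairwise coprime; by CRT there is a unique solution modulo M = 11 · 7 · 5 = 385.
Solve pairwise, accumulating the modulus:
  Start with x ≡ 0 (mod 11).
  Combine with x ≡ 2 (mod 7): since gcd(11, 7) = 1, we get a unique residue mod 77.
    Write x = 0 + 11·t and substitute into x ≡ 2 (mod 7): 11·t ≡ 2 − 0 = 2 (mod 7).
    Reduce coefficients mod 7: 4·t ≡ 2 (mod 7).
    The inverse of 4 mod 7 is 2 (since 4·2 = 8 = 1·7 + 1), so t ≡ 2·2 = 4 ≡ 4 (mod 7).
    Then x = 0 + 11·4 = 44, valid modulo lcm(11, 7) = 77: x ≡ 44 (mod 77).
  Combine with x ≡ 1 (mod 5): since gcd(77, 5) = 1, we get a unique residue mod 385.
    Write x = 44 + 77·t and substitute into x ≡ 1 (mod 5): 77·t ≡ 1 − 44 = -43 (mod 5).
    Reduce coefficients mod 5: 2·t ≡ 2 (mod 5).
    The inverse of 2 mod 5 is 3 (since 2·3 = 6 = 1·5 + 1), so t ≡ 3·2 = 6 ≡ 1 (mod 5).
    Then x = 44 + 77·1 = 121, valid modulo lcm(77, 5) = 385: x ≡ 121 (mod 385).
Verify: 121 mod 11 = 0 ✓, 121 mod 7 = 2 ✓, 121 mod 5 = 1 ✓.

x ≡ 121 (mod 385).


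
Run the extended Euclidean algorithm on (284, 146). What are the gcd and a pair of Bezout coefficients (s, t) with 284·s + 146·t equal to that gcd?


Euclidean algorithm on (284, 146) — divide until remainder is 0:
  284 = 1 · 146 + 138
  146 = 1 · 138 + 8
  138 = 17 · 8 + 2
  8 = 4 · 2 + 0
gcd(284, 146) = 2.
Track Bezout coefficients alongside the remainders: start with r₀ = 284 = a·1 + b·0 (s = 1, t = 0) and r₁ = 146 = a·0 + b·1 (s = 0, t = 1); each new remainder r_{k+1} = r_{k-1} − q_k·r_k inherits s_{k+1} = s_{k-1} − q_k·s_k, t_{k+1} = t_{k-1} − q_k·t_k, so r_k = a·s_k + b·t_k at every step:
  q = 1: r = 138, s = 1 − 1·0 = 1, t = 0 − 1·1 = -1  (check: 284·1 + 146·(-1) = 138)
  q = 1: r = 8, s = 0 − 1·1 = -1, t = 1 − 1·(-1) = 2  (check: 284·(-1) + 146·2 = 8)
  q = 17: r = 2, s = 1 − 17·(-1) = 18, t = -1 − 17·2 = -35  (check: 284·18 + 146·(-35) = 2)
The row with r = 2 (the gcd) gives the Bezout coefficients s = 18, t = -35.
Result: 284 · (18) + 146 · (-35) = 2.

gcd(284, 146) = 2; s = 18, t = -35 (check: 284·18 + 146·(-35) = 2).


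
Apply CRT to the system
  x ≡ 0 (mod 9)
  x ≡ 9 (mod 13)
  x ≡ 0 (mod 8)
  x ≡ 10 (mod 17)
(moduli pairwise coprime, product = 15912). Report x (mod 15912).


Product of moduli M = 9 · 13 · 8 · 17 = 15912.
Merge one congruence at a time:
  Start: x ≡ 0 (mod 9).
  Combine with x ≡ 9 (mod 13); new modulus lcm = 117.
    Write x = 0 + 9·t and substitute into x ≡ 9 (mod 13): 9·t ≡ 9 − 0 = 9 (mod 13).
    The inverse of 9 mod 13 is 3 (since 9·3 = 27 = 2·13 + 1), so t ≡ 3·9 = 27 ≡ 1 (mod 13).
    Then x = 0 + 9·1 = 9, valid modulo lcm(9, 13) = 117: x ≡ 9 (mod 117).
  Combine with x ≡ 0 (mod 8); new modulus lcm = 936.
    Write x = 9 + 117·t and substitute into x ≡ 0 (mod 8): 117·t ≡ 0 − 9 = -9 (mod 8).
    Reduce coefficients mod 8: 5·t ≡ 7 (mod 8).
    The inverse of 5 mod 8 is 5 (since 5·5 = 25 = 3·8 + 1), so t ≡ 5·7 = 35 ≡ 3 (mod 8).
    Then x = 9 + 117·3 = 360, valid modulo lcm(117, 8) = 936: x ≡ 360 (mod 936).
  Combine with x ≡ 10 (mod 17); new modulus lcm = 15912.
    Write x = 360 + 936·t and substitute into x ≡ 10 (mod 17): 936·t ≡ 10 − 360 = -350 (mod 17).
    Reduce coefficients mod 17: 1·t ≡ 7 (mod 17).
    So t ≡ 7 (mod 17).
    Then x = 360 + 936·7 = 6912, valid modulo lcm(936, 17) = 15912: x ≡ 6912 (mod 15912).
Verify against each original: 6912 mod 9 = 0, 6912 mod 13 = 9, 6912 mod 8 = 0, 6912 mod 17 = 10.

x ≡ 6912 (mod 15912).


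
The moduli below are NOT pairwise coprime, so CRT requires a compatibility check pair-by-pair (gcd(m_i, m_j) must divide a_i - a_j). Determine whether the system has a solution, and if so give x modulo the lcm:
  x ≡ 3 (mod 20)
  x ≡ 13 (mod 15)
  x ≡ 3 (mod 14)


Moduli 20, 15, 14 are not pairwise coprime, so CRT works modulo lcm(m_i) when all pairwise compatibility conditions hold.
Pairwise compatibility: gcd(m_i, m_j) must divide a_i - a_j for every pair.
Merge one congruence at a time:
  Start: x ≡ 3 (mod 20).
  Combine with x ≡ 13 (mod 15): gcd(20, 15) = 5; 13 - 3 = 10, which IS divisible by 5, so compatible.
    Write x = 3 + 20·t and substitute into x ≡ 13 (mod 15): 20·t ≡ 13 − 3 = 10 (mod 15).
    Divide the congruence (and modulus) by g = 5: 4·t ≡ 2 (mod 3).
    Reduce coefficients mod 3: 1·t ≡ 2 (mod 3).
    So t ≡ 2 (mod 3).
    Then x = 3 + 20·2 = 43, valid modulo lcm(20, 15) = 60: x ≡ 43 (mod 60).
  Combine with x ≡ 3 (mod 14): gcd(60, 14) = 2; 3 - 43 = -40, which IS divisible by 2, so compatible.
    Write x = 43 + 60·t and substitute into x ≡ 3 (mod 14): 60·t ≡ 3 − 43 = -40 (mod 14).
    Divide the congruence (and modulus) by g = 2: 30·t ≡ -20 (mod 7).
    Reduce coefficients mod 7: 2·t ≡ 1 (mod 7).
    The inverse of 2 mod 7 is 4 (since 2·4 = 8 = 1·7 + 1), so t ≡ 4·1 = 4 ≡ 4 (mod 7).
    Then x = 43 + 60·4 = 283, valid modulo lcm(60, 14) = 420: x ≡ 283 (mod 420).
Verify: 283 mod 20 = 3, 283 mod 15 = 13, 283 mod 14 = 3.

x ≡ 283 (mod 420).


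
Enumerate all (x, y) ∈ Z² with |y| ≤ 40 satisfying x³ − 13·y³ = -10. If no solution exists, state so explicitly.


The equation is x³ - 13y³ = -10. For fixed y, x³ = 13·y³ − 10, so a solution requires the RHS to be a perfect cube.
Strategy: iterate y from -40 to 40, compute RHS = 13·y³ − 10, and check whether it is a (positive or negative) perfect cube.
Check small values of y:
  y = 0: RHS = -10 is not a perfect cube.
  y = 1: RHS = 3 is not a perfect cube.
  y = -1: RHS = -23 is not a perfect cube.
  y = 2: RHS = 94 is not a perfect cube.
  y = -2: RHS = -114 is not a perfect cube.
  y = 3: RHS = 341 is not a perfect cube.
  y = -3: RHS = -361 is not a perfect cube.
Continuing the search up to |y| = 40 finds no solutions either.
No (x, y) in the scanned range satisfies the equation.

No integer solutions with |y| ≤ 40.


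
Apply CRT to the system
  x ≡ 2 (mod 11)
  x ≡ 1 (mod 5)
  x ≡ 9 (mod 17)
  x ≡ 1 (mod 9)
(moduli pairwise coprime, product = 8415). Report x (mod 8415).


Product of moduli M = 11 · 5 · 17 · 9 = 8415.
Merge one congruence at a time:
  Start: x ≡ 2 (mod 11).
  Combine with x ≡ 1 (mod 5); new modulus lcm = 55.
    Write x = 2 + 11·t and substitute into x ≡ 1 (mod 5): 11·t ≡ 1 − 2 = -1 (mod 5).
    Reduce coefficients mod 5: 1·t ≡ 4 (mod 5).
    So t ≡ 4 (mod 5).
    Then x = 2 + 11·4 = 46, valid modulo lcm(11, 5) = 55: x ≡ 46 (mod 55).
  Combine with x ≡ 9 (mod 17); new modulus lcm = 935.
    Write x = 46 + 55·t and substitute into x ≡ 9 (mod 17): 55·t ≡ 9 − 46 = -37 (mod 17).
    Reduce coefficients mod 17: 4·t ≡ 14 (mod 17).
    The inverse of 4 mod 17 is 13 (since 4·13 = 52 = 3·17 + 1), so t ≡ 13·14 = 182 ≡ 12 (mod 17).
    Then x = 46 + 55·12 = 706, valid modulo lcm(55, 17) = 935: x ≡ 706 (mod 935).
  Combine with x ≡ 1 (mod 9); new modulus lcm = 8415.
    Write x = 706 + 935·t and substitute into x ≡ 1 (mod 9): 935·t ≡ 1 − 706 = -705 (mod 9).
    Reduce coefficients mod 9: 8·t ≡ 6 (mod 9).
    The inverse of 8 mod 9 is 8 (since 8·8 = 64 = 7·9 + 1), so t ≡ 8·6 = 48 ≡ 3 (mod 9).
    Then x = 706 + 935·3 = 3511, valid modulo lcm(935, 9) = 8415: x ≡ 3511 (mod 8415).
Verify against each original: 3511 mod 11 = 2, 3511 mod 5 = 1, 3511 mod 17 = 9, 3511 mod 9 = 1.

x ≡ 3511 (mod 8415).


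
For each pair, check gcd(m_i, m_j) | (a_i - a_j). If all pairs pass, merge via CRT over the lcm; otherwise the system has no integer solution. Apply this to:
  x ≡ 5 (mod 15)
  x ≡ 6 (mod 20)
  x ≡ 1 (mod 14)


Moduli 15, 20, 14 are not pairwise coprime, so CRT works modulo lcm(m_i) when all pairwise compatibility conditions hold.
Pairwise compatibility: gcd(m_i, m_j) must divide a_i - a_j for every pair.
Merge one congruence at a time:
  Start: x ≡ 5 (mod 15).
  Combine with x ≡ 6 (mod 20): gcd(15, 20) = 5, and 6 - 5 = 1 is NOT divisible by 5.
    ⇒ system is inconsistent (no integer solution).

No solution (the system is inconsistent).


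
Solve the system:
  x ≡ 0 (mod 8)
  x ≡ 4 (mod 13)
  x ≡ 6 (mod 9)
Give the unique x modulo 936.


Moduli 8, 13, 9 are pairwise coprime; by CRT there is a unique solution modulo M = 8 · 13 · 9 = 936.
Solve pairwise, accumulating the modulus:
  Start with x ≡ 0 (mod 8).
  Combine with x ≡ 4 (mod 13): since gcd(8, 13) = 1, we get a unique residue mod 104.
    Write x = 0 + 8·t and substitute into x ≡ 4 (mod 13): 8·t ≡ 4 − 0 = 4 (mod 13).
    The inverse of 8 mod 13 is 5 (since 8·5 = 40 = 3·13 + 1), so t ≡ 5·4 = 20 ≡ 7 (mod 13).
    Then x = 0 + 8·7 = 56, valid modulo lcm(8, 13) = 104: x ≡ 56 (mod 104).
  Combine with x ≡ 6 (mod 9): since gcd(104, 9) = 1, we get a unique residue mod 936.
    Write x = 56 + 104·t and substitute into x ≡ 6 (mod 9): 104·t ≡ 6 − 56 = -50 (mod 9).
    Reduce coefficients mod 9: 5·t ≡ 4 (mod 9).
    The inverse of 5 mod 9 is 2 (since 5·2 = 10 = 1·9 + 1), so t ≡ 2·4 = 8 ≡ 8 (mod 9).
    Then x = 56 + 104·8 = 888, valid modulo lcm(104, 9) = 936: x ≡ 888 (mod 936).
Verify: 888 mod 8 = 0 ✓, 888 mod 13 = 4 ✓, 888 mod 9 = 6 ✓.

x ≡ 888 (mod 936).


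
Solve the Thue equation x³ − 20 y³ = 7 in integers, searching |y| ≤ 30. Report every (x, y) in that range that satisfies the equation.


The equation is x³ - 20y³ = 7. For fixed y, x³ = 20·y³ + 7, so a solution requires the RHS to be a perfect cube.
Strategy: iterate y from -30 to 30, compute RHS = 20·y³ + 7, and check whether it is a (positive or negative) perfect cube.
Check small values of y:
  y = 0: RHS = 7 is not a perfect cube.
  y = 1: RHS = 27 = (3)³ ⇒ x = 3 works.
  y = -1: RHS = -13 is not a perfect cube.
  y = 2: RHS = 167 is not a perfect cube.
  y = -2: RHS = -153 is not a perfect cube.
  y = 3: RHS = 547 is not a perfect cube.
  y = -3: RHS = -533 is not a perfect cube.
Continuing the search up to |y| = 30 finds no further solutions beyond those listed.
Collected solutions: (3, 1).

Solutions (with |y| ≤ 30): (3, 1).


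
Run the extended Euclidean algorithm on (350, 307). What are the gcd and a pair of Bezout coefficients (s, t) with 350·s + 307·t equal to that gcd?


Euclidean algorithm on (350, 307) — divide until remainder is 0:
  350 = 1 · 307 + 43
  307 = 7 · 43 + 6
  43 = 7 · 6 + 1
  6 = 6 · 1 + 0
gcd(350, 307) = 1.
Track Bezout coefficients alongside the remainders: start with r₀ = 350 = a·1 + b·0 (s = 1, t = 0) and r₁ = 307 = a·0 + b·1 (s = 0, t = 1); each new remainder r_{k+1} = r_{k-1} − q_k·r_k inherits s_{k+1} = s_{k-1} − q_k·s_k, t_{k+1} = t_{k-1} − q_k·t_k, so r_k = a·s_k + b·t_k at every step:
  q = 1: r = 43, s = 1 − 1·0 = 1, t = 0 − 1·1 = -1  (check: 350·1 + 307·(-1) = 43)
  q = 7: r = 6, s = 0 − 7·1 = -7, t = 1 − 7·(-1) = 8  (check: 350·(-7) + 307·8 = 6)
  q = 7: r = 1, s = 1 − 7·(-7) = 50, t = -1 − 7·8 = -57  (check: 350·50 + 307·(-57) = 1)
The row with r = 1 (the gcd) gives the Bezout coefficients s = 50, t = -57.
Result: 350 · (50) + 307 · (-57) = 1.

gcd(350, 307) = 1; s = 50, t = -57 (check: 350·50 + 307·(-57) = 1).


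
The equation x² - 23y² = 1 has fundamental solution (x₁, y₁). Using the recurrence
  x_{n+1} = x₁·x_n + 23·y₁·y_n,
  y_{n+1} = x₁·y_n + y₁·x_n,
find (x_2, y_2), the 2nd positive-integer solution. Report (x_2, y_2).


Step 1: Find the fundamental solution (x₁, y₁) of x² - 23y² = 1.
  Expand √23 as a continued fraction. a₀ = ⌊√23⌋ = 4; iterate m_{k+1} = d_k·a_k − m_k, d_{k+1} = (23 − m_{k+1}²)/d_k, a_{k+1} = ⌊(a₀ + m_{k+1})/d_{k+1}⌋ (starting m₀ = 0, d₀ = 1), with convergents p_k = a_k·p_{k-1} + p_{k-2}, q_k = a_k·q_{k-1} + q_{k-2} (p₋₁ = 1, q₋₁ = 0):
  k = 0: a₀ = 4; p₀/q₀ = 4/1; p₀² − 23·q₀² = 16 − 23 = -7.
  k = 1: m = 4, d = 7, a = ⌊(4 + 4)/7⌋ = 1; p/q = (1·4 + 1)/(1·1 + 0) = 5/1; p² − 23·q² = 25 − 23 = 2.
  k = 2: m = 3, d = 2, a = ⌊(4 + 3)/2⌋ = 3; p/q = (3·5 + 4)/(3·1 + 1) = 19/4; p² − 23·q² = 361 − 368 = -7.
  k = 3: m = 3, d = 7, a = ⌊(4 + 3)/7⌋ = 1; p/q = (1·19 + 5)/(1·4 + 1) = 24/5; p² − 23·q² = 576 − 575 = 1.
  The first convergent with p² − 23·q² = 1 gives the fundamental solution (x₁, y₁) = (24, 5).
Step 2: Apply the recurrence (x_{n+1}, y_{n+1}) = (x₁x_n + 23y₁y_n, x₁y_n + y₁x_n) repeatedly.
  From (x_1, y_1) = (24, 5): x_2 = 24·24 + 23·5·5 = 1151; y_2 = 24·5 + 5·24 = 240.
Step 3: Verify x_2² - 23·y_2² = 1324801 - 1324800 = 1 (should be 1). ✓

(x_1, y_1) = (24, 5); (x_2, y_2) = (1151, 240).


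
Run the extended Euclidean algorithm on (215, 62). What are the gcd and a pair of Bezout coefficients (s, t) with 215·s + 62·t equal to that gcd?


Euclidean algorithm on (215, 62) — divide until remainder is 0:
  215 = 3 · 62 + 29
  62 = 2 · 29 + 4
  29 = 7 · 4 + 1
  4 = 4 · 1 + 0
gcd(215, 62) = 1.
Track Bezout coefficients alongside the remainders: start with r₀ = 215 = a·1 + b·0 (s = 1, t = 0) and r₁ = 62 = a·0 + b·1 (s = 0, t = 1); each new remainder r_{k+1} = r_{k-1} − q_k·r_k inherits s_{k+1} = s_{k-1} − q_k·s_k, t_{k+1} = t_{k-1} − q_k·t_k, so r_k = a·s_k + b·t_k at every step:
  q = 3: r = 29, s = 1 − 3·0 = 1, t = 0 − 3·1 = -3  (check: 215·1 + 62·(-3) = 29)
  q = 2: r = 4, s = 0 − 2·1 = -2, t = 1 − 2·(-3) = 7  (check: 215·(-2) + 62·7 = 4)
  q = 7: r = 1, s = 1 − 7·(-2) = 15, t = -3 − 7·7 = -52  (check: 215·15 + 62·(-52) = 1)
The row with r = 1 (the gcd) gives the Bezout coefficients s = 15, t = -52.
Result: 215 · (15) + 62 · (-52) = 1.

gcd(215, 62) = 1; s = 15, t = -52 (check: 215·15 + 62·(-52) = 1).


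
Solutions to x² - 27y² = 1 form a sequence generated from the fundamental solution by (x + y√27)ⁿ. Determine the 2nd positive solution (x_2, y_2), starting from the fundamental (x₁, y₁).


Step 1: Find the fundamental solution (x₁, y₁) of x² - 27y² = 1.
  Expand √27 as a continued fraction. a₀ = ⌊√27⌋ = 5; iterate m_{k+1} = d_k·a_k − m_k, d_{k+1} = (27 − m_{k+1}²)/d_k, a_{k+1} = ⌊(a₀ + m_{k+1})/d_{k+1}⌋ (starting m₀ = 0, d₀ = 1), with convergents p_k = a_k·p_{k-1} + p_{k-2}, q_k = a_k·q_{k-1} + q_{k-2} (p₋₁ = 1, q₋₁ = 0):
  k = 0: a₀ = 5; p₀/q₀ = 5/1; p₀² − 27·q₀² = 25 − 27 = -2.
  k = 1: m = 5, d = 2, a = ⌊(5 + 5)/2⌋ = 5; p/q = (5·5 + 1)/(5·1 + 0) = 26/5; p² − 27·q² = 676 − 675 = 1.
  The first convergent with p² − 27·q² = 1 gives the fundamental solution (x₁, y₁) = (26, 5).
Step 2: Apply the recurrence (x_{n+1}, y_{n+1}) = (x₁x_n + 27y₁y_n, x₁y_n + y₁x_n) repeatedly.
  From (x_1, y_1) = (26, 5): x_2 = 26·26 + 27·5·5 = 1351; y_2 = 26·5 + 5·26 = 260.
Step 3: Verify x_2² - 27·y_2² = 1825201 - 1825200 = 1 (should be 1). ✓

(x_1, y_1) = (26, 5); (x_2, y_2) = (1351, 260).


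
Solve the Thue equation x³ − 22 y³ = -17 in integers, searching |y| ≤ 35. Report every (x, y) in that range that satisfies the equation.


The equation is x³ - 22y³ = -17. For fixed y, x³ = 22·y³ − 17, so a solution requires the RHS to be a perfect cube.
Strategy: iterate y from -35 to 35, compute RHS = 22·y³ − 17, and check whether it is a (positive or negative) perfect cube.
Check small values of y:
  y = 0: RHS = -17 is not a perfect cube.
  y = 1: RHS = 5 is not a perfect cube.
  y = -1: RHS = -39 is not a perfect cube.
  y = 2: RHS = 159 is not a perfect cube.
  y = -2: RHS = -193 is not a perfect cube.
  y = 3: RHS = 577 is not a perfect cube.
  y = -3: RHS = -611 is not a perfect cube.
Continuing the search up to |y| = 35 finds no solutions either.
No (x, y) in the scanned range satisfies the equation.

No integer solutions with |y| ≤ 35.


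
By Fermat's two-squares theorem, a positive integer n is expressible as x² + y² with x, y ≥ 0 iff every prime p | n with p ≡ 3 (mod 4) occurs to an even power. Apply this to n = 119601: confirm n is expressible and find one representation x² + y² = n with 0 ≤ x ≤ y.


Step 1: Factor n = 119601 = 3^2 · 97 · 137.
Step 2: Check the mod-4 condition on each prime factor: 3 ≡ 3 (mod 4), exponent 2 (must be even); 97 ≡ 1 (mod 4), exponent 1; 137 ≡ 1 (mod 4), exponent 1.
All primes ≡ 3 (mod 4) appear to even exponent (or don't appear), so by the two-squares theorem n IS expressible as a sum of two squares.
Step 3: Build a representation. Group n = k² · m with k = 3 and m = 97 · 137 = 13289 (a product of primes ≡ 1 (mod 4)); a representation of m scales to one of n via (k·x)² + (k·y)² = k²(x² + y²). Each prime p ≡ 1 (mod 4) is itself a sum of two squares; find a² by testing p − a² for a perfect square:
  97: 97 − 1² = 96, 97 − 2² = 93, 97 − 3² = 88, 97 − 4² = 81 = 9² ⇒ 97 = 4² + 9².
  137: 137 − 1² = 136, 137 − 2² = 133, 137 − 3² = 128, 137 − 4² = 121 = 11² ⇒ 137 = 4² + 11².
  Combine using the Brahmagupta–Fibonacci identity (a² + b²)(c² + d²) = (ac − bd)² + (ad + bc)² = (ac + bd)² + (ad − bc)²:
  97 · 137 = 13289: from (4² + 9²)(4² + 11²), take (4·4 − 9·11, 4·11 + 9·4) = (16 − 99, 44 + 36) = (-83, 80); dropping signs (only squares matter) gives (83, 80); check 83² + 80² = 6889 + 6400 = 13289 ✓.
  Scale by k = 3: (3·83, 3·80) = (249, 240).
Step 4: Order so x ≤ y and verify: 240² + 249² = 57600 + 62001 = 119601 = n. ✓

n = 119601 = 240² + 249² (one valid representation with x ≤ y).


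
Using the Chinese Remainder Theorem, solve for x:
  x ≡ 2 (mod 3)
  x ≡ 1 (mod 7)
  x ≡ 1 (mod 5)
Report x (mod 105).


Moduli 3, 7, 5 are pairwise coprime; by CRT there is a unique solution modulo M = 3 · 7 · 5 = 105.
Solve pairwise, accumulating the modulus:
  Start with x ≡ 2 (mod 3).
  Combine with x ≡ 1 (mod 7): since gcd(3, 7) = 1, we get a unique residue mod 21.
    Write x = 2 + 3·t and substitute into x ≡ 1 (mod 7): 3·t ≡ 1 − 2 = -1 (mod 7).
    Reduce coefficients mod 7: 3·t ≡ 6 (mod 7).
    The inverse of 3 mod 7 is 5 (since 3·5 = 15 = 2·7 + 1), so t ≡ 5·6 = 30 ≡ 2 (mod 7).
    Then x = 2 + 3·2 = 8, valid modulo lcm(3, 7) = 21: x ≡ 8 (mod 21).
  Combine with x ≡ 1 (mod 5): since gcd(21, 5) = 1, we get a unique residue mod 105.
    Write x = 8 + 21·t and substitute into x ≡ 1 (mod 5): 21·t ≡ 1 − 8 = -7 (mod 5).
    Reduce coefficients mod 5: 1·t ≡ 3 (mod 5).
    So t ≡ 3 (mod 5).
    Then x = 8 + 21·3 = 71, valid modulo lcm(21, 5) = 105: x ≡ 71 (mod 105).
Verify: 71 mod 3 = 2 ✓, 71 mod 7 = 1 ✓, 71 mod 5 = 1 ✓.

x ≡ 71 (mod 105).
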